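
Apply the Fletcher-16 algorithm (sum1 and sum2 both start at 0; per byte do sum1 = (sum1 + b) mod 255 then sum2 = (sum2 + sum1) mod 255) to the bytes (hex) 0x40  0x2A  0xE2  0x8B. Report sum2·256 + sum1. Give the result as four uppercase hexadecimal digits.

Running sums (mod 255):
  after byte 0 (0x40): sum1=64, sum2=64
  after byte 1 (0x2A): sum1=106, sum2=170
  after byte 2 (0xE2): sum1=77, sum2=247
  after byte 3 (0x8B): sum1=216, sum2=208
Checksum = sum2·256 + sum1 = 208·256 + 216 = 53464 = 0xD0D8.

D0D8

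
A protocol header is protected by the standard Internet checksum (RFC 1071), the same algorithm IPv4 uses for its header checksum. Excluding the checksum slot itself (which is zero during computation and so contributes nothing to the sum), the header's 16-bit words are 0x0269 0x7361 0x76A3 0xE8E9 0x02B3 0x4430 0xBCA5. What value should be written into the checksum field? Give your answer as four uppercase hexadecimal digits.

One's-complement addition (fold any carry out of bit 15 back into bit 0):
  0x0269 + 0x7361 = 0x075CA
  0x75CA + 0x76A3 = 0x0EC6D
  0xEC6D + 0xE8E9 = 0x1D556 → wrap carry → 0xD557
  0xD557 + 0x02B3 = 0x0D80A
  0xD80A + 0x4430 = 0x11C3A → wrap carry → 0x1C3B
  0x1C3B + 0xBCA5 = 0x0D8E0
One's-complement sum = 0xD8E0.
Checksum = ~0xD8E0 & 0xFFFF = 0x271F.

271F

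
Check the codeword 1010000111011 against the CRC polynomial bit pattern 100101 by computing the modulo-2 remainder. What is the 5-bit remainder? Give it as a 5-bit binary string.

00001

Modulo-2 division of 1010000111011 by 100101:
  pos 0: 101000 XOR 100101 = 001101
  pos 2: 110101 XOR 100101 = 010000
  pos 3: 100001 XOR 100101 = 000100
  pos 6: 100101 XOR 100101 = 000000
Remainder = 00001 (nonzero — an error is detected).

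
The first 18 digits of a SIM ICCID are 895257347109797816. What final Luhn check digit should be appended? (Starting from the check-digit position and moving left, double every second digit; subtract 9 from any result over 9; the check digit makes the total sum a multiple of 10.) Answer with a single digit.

Partial digits right→left: 6 1 8 7 9 7 9 0 1 7 4 3 7 5 2 5 9 8
Double every second digit counting from the check-digit position (so the 1st, 3rd, 5th, ... of the partial from the right).
  doubled (with −9 where >9): 3 7 9 9 2 8 5 4 9 → sum 56
  kept as-is: 1 7 7 0 7 3 5 5 8 → sum 43
Total = 56 + 43 = 99.
Check digit = (10 − (99 mod 10)) mod 10 = 1.

1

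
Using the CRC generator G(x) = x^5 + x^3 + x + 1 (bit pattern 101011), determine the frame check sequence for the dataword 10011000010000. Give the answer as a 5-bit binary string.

00000

Append 5 zeros: 1001100001000000000. Divide by 101011 (XOR where the leading bit is 1):
  pos 0: 100110 XOR 101011 = 001101
  pos 2: 110100 XOR 101011 = 011111
  pos 3: 111110 XOR 101011 = 010101
  pos 4: 101011 XOR 101011 = 000000
Remainder (last 5 bits) = 00000. This is the CRC / FCS.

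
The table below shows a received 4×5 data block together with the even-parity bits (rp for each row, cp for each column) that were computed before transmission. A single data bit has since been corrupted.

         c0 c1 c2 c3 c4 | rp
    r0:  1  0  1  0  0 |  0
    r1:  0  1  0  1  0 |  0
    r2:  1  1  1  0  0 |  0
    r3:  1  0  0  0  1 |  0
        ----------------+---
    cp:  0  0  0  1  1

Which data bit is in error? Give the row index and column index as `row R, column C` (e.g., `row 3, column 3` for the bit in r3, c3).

Recompute each row's even parity and compare to rp:
  r0: data parity 0, sent rp 0 → ok
  r1: data parity 0, sent rp 0 → ok
  r2: data parity 1, sent rp 0 → mismatch
  r3: data parity 0, sent rp 0 → ok
Recompute each column's even parity and compare to cp:
  c0: data parity 1, sent cp 0 → mismatch
  c1: data parity 0, sent cp 0 → ok
  c2: data parity 0, sent cp 0 → ok
  c3: data parity 1, sent cp 1 → ok
  c4: data parity 1, sent cp 1 → ok
Exactly one row (r2) and one column (c0) fail → the flipped bit is at their intersection.

row 2, column 0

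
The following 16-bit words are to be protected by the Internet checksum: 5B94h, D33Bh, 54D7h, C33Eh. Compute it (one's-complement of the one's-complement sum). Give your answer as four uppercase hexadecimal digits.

One's-complement addition (fold any carry out of bit 15 back into bit 0):
  0x5B94 + 0xD33B = 0x12ECF → wrap carry → 0x2ED0
  0x2ED0 + 0x54D7 = 0x083A7
  0x83A7 + 0xC33E = 0x146E5 → wrap carry → 0x46E6
One's-complement sum = 0x46E6.
Checksum = ~0x46E6 & 0xFFFF = 0xB919.

B919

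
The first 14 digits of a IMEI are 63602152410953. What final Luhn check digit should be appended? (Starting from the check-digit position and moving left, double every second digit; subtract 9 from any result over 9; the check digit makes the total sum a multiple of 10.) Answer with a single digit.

3

Partial digits right→left: 3 5 9 0 1 4 2 5 1 2 0 6 3 6
Double every second digit counting from the check-digit position (so the 1st, 3rd, 5th, ... of the partial from the right).
  doubled (with −9 where >9): 6 9 2 4 2 0 6 → sum 29
  kept as-is: 5 0 4 5 2 6 6 → sum 28
Total = 29 + 28 = 57.
Check digit = (10 − (57 mod 10)) mod 10 = 3.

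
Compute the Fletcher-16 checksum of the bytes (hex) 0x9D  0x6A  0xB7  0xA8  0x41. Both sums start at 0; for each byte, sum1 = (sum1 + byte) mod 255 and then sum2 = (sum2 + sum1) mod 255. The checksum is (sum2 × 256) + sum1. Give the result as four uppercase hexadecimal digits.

77A9

Running sums (mod 255):
  after byte 0 (0x9D): sum1=157, sum2=157
  after byte 1 (0x6A): sum1=8, sum2=165
  after byte 2 (0xB7): sum1=191, sum2=101
  after byte 3 (0xA8): sum1=104, sum2=205
  after byte 4 (0x41): sum1=169, sum2=119
Checksum = sum2·256 + sum1 = 119·256 + 169 = 30633 = 0x77A9.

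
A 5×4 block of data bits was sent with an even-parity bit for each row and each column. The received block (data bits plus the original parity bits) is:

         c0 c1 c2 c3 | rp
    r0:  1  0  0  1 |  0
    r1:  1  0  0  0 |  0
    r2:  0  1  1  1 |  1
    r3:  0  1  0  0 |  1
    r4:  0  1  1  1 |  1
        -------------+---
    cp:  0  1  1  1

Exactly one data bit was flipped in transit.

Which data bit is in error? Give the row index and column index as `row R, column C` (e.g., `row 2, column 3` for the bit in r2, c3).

Recompute each row's even parity and compare to rp:
  r0: data parity 0, sent rp 0 → ok
  r1: data parity 1, sent rp 0 → mismatch
  r2: data parity 1, sent rp 1 → ok
  r3: data parity 1, sent rp 1 → ok
  r4: data parity 1, sent rp 1 → ok
Recompute each column's even parity and compare to cp:
  c0: data parity 0, sent cp 0 → ok
  c1: data parity 1, sent cp 1 → ok
  c2: data parity 0, sent cp 1 → mismatch
  c3: data parity 1, sent cp 1 → ok
Exactly one row (r1) and one column (c2) fail → the flipped bit is at their intersection.

row 1, column 2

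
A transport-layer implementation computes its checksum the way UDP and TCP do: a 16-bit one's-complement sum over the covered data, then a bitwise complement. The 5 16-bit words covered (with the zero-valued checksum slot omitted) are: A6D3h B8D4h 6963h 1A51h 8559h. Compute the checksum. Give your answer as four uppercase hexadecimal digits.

One's-complement addition (fold any carry out of bit 15 back into bit 0):
  0xA6D3 + 0xB8D4 = 0x15FA7 → wrap carry → 0x5FA8
  0x5FA8 + 0x6963 = 0x0C90B
  0xC90B + 0x1A51 = 0x0E35C
  0xE35C + 0x8559 = 0x168B5 → wrap carry → 0x68B6
One's-complement sum = 0x68B6.
Checksum = ~0x68B6 & 0xFFFF = 0x9749.

9749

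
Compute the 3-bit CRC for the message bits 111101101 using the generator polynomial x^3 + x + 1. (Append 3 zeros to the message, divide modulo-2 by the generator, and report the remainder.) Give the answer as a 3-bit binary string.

Append 3 zeros: 111101101000. Divide by 1011 (XOR where the leading bit is 1):
  pos 0: 1111 XOR 1011 = 0100
  pos 1: 1000 XOR 1011 = 0011
  pos 3: 1111 XOR 1011 = 0100
  pos 4: 1000 XOR 1011 = 0011
  pos 6: 1110 XOR 1011 = 0101
  pos 7: 1010 XOR 1011 = 0001
Remainder (last 3 bits) = 010. This is the CRC / FCS.

010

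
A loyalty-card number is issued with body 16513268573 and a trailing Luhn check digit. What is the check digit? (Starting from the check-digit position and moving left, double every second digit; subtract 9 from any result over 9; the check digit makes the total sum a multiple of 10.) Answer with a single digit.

7

Partial digits right→left: 3 7 5 8 6 2 3 1 5 6 1
Double every second digit counting from the check-digit position (so the 1st, 3rd, 5th, ... of the partial from the right).
  doubled (with −9 where >9): 6 1 3 6 1 2 → sum 19
  kept as-is: 7 8 2 1 6 → sum 24
Total = 19 + 24 = 43.
Check digit = (10 − (43 mod 10)) mod 10 = 7.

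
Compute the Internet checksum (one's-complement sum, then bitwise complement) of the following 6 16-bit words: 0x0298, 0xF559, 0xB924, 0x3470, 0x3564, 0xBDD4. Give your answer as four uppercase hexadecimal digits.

2740

One's-complement addition (fold any carry out of bit 15 back into bit 0):
  0x0298 + 0xF559 = 0x0F7F1
  0xF7F1 + 0xB924 = 0x1B115 → wrap carry → 0xB116
  0xB116 + 0x3470 = 0x0E586
  0xE586 + 0x3564 = 0x11AEA → wrap carry → 0x1AEB
  0x1AEB + 0xBDD4 = 0x0D8BF
One's-complement sum = 0xD8BF.
Checksum = ~0xD8BF & 0xFFFF = 0x2740.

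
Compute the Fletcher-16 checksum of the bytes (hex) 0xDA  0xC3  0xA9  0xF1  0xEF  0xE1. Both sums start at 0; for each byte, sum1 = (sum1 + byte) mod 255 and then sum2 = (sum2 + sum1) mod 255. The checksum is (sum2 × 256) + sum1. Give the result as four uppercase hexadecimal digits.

Running sums (mod 255):
  after byte 0 (0xDA): sum1=218, sum2=218
  after byte 1 (0xC3): sum1=158, sum2=121
  after byte 2 (0xA9): sum1=72, sum2=193
  after byte 3 (0xF1): sum1=58, sum2=251
  after byte 4 (0xEF): sum1=42, sum2=38
  after byte 5 (0xE1): sum1=12, sum2=50
Checksum = sum2·256 + sum1 = 50·256 + 12 = 12812 = 0x320C.

320C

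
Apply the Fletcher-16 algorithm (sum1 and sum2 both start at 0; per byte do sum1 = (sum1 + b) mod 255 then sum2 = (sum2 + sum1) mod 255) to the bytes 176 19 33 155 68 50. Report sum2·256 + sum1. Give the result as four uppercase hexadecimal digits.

95F6

Running sums (mod 255):
  after byte 0 (176): sum1=176, sum2=176
  after byte 1 (19): sum1=195, sum2=116
  after byte 2 (33): sum1=228, sum2=89
  after byte 3 (155): sum1=128, sum2=217
  after byte 4 (68): sum1=196, sum2=158
  after byte 5 (50): sum1=246, sum2=149
Checksum = sum2·256 + sum1 = 149·256 + 246 = 38390 = 0x95F6.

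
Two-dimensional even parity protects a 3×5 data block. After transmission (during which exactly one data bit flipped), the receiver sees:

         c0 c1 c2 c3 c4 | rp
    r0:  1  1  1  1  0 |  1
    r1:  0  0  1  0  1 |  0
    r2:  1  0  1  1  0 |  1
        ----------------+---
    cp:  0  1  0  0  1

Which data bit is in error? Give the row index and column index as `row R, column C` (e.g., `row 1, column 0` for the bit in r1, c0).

row 0, column 2

Recompute each row's even parity and compare to rp:
  r0: data parity 0, sent rp 1 → mismatch
  r1: data parity 0, sent rp 0 → ok
  r2: data parity 1, sent rp 1 → ok
Recompute each column's even parity and compare to cp:
  c0: data parity 0, sent cp 0 → ok
  c1: data parity 1, sent cp 1 → ok
  c2: data parity 1, sent cp 0 → mismatch
  c3: data parity 0, sent cp 0 → ok
  c4: data parity 1, sent cp 1 → ok
Exactly one row (r0) and one column (c2) fail → the flipped bit is at their intersection.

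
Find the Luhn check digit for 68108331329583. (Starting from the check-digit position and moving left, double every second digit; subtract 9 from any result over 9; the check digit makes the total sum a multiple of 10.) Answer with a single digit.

6

Partial digits right→left: 3 8 5 9 2 3 1 3 3 8 0 1 8 6
Double every second digit counting from the check-digit position (so the 1st, 3rd, 5th, ... of the partial from the right).
  doubled (with −9 where >9): 6 1 4 2 6 0 7 → sum 26
  kept as-is: 8 9 3 3 8 1 6 → sum 38
Total = 26 + 38 = 64.
Check digit = (10 − (64 mod 10)) mod 10 = 6.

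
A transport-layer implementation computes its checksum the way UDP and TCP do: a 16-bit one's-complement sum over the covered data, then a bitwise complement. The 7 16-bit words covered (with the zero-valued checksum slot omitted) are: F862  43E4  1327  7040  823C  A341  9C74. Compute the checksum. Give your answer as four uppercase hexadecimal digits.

One's-complement addition (fold any carry out of bit 15 back into bit 0):
  0xF862 + 0x43E4 = 0x13C46 → wrap carry → 0x3C47
  0x3C47 + 0x1327 = 0x04F6E
  0x4F6E + 0x7040 = 0x0BFAE
  0xBFAE + 0x823C = 0x141EA → wrap carry → 0x41EB
  0x41EB + 0xA341 = 0x0E52C
  0xE52C + 0x9C74 = 0x181A0 → wrap carry → 0x81A1
One's-complement sum = 0x81A1.
Checksum = ~0x81A1 & 0xFFFF = 0x7E5E.

7E5E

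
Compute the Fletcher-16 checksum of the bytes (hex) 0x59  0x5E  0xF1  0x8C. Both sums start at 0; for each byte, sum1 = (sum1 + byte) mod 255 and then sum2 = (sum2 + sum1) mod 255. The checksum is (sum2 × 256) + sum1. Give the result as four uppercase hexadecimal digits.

F036

Running sums (mod 255):
  after byte 0 (0x59): sum1=89, sum2=89
  after byte 1 (0x5E): sum1=183, sum2=17
  after byte 2 (0xF1): sum1=169, sum2=186
  after byte 3 (0x8C): sum1=54, sum2=240
Checksum = sum2·256 + sum1 = 240·256 + 54 = 61494 = 0xF036.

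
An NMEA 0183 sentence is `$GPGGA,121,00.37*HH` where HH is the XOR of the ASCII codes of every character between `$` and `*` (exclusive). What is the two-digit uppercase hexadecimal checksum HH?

4E

XOR the ASCII codes of the payload characters:
  'G' = 0x47 → acc = 0x47
  'P' = 0x50 → acc = 0x17
  'G' = 0x47 → acc = 0x50
  'G' = 0x47 → acc = 0x17
  'A' = 0x41 → acc = 0x56
  ',' = 0x2C → acc = 0x7A
  '1' = 0x31 → acc = 0x4B
  '2' = 0x32 → acc = 0x79
  '1' = 0x31 → acc = 0x48
  ',' = 0x2C → acc = 0x64
  '0' = 0x30 → acc = 0x54
  '0' = 0x30 → acc = 0x64
  '.' = 0x2E → acc = 0x4A
  '3' = 0x33 → acc = 0x79
  '7' = 0x37 → acc = 0x4E
Checksum = 0x4E.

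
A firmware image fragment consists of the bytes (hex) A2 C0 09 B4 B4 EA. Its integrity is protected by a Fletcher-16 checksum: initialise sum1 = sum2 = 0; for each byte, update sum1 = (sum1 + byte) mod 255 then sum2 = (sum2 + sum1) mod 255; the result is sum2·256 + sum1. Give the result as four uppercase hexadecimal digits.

Running sums (mod 255):
  after byte 0 (A2): sum1=162, sum2=162
  after byte 1 (C0): sum1=99, sum2=6
  after byte 2 (09): sum1=108, sum2=114
  after byte 3 (B4): sum1=33, sum2=147
  after byte 4 (B4): sum1=213, sum2=105
  after byte 5 (EA): sum1=192, sum2=42
Checksum = sum2·256 + sum1 = 42·256 + 192 = 10944 = 0x2AC0.

2AC0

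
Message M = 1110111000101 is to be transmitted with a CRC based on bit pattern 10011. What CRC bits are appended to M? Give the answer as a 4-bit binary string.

Append 4 zeros: 11101110001010000. Divide by 10011 (XOR where the leading bit is 1):
  pos 0: 11101 XOR 10011 = 01110
  pos 1: 11101 XOR 10011 = 01110
  pos 2: 11101 XOR 10011 = 01110
  pos 3: 11100 XOR 10011 = 01111
  pos 4: 11110 XOR 10011 = 01101
  pos 5: 11010 XOR 10011 = 01001
  pos 6: 10011 XOR 10011 = 00000
  pos 12: 10000 XOR 10011 = 00011
Remainder (last 4 bits) = 0011. This is the CRC / FCS.

0011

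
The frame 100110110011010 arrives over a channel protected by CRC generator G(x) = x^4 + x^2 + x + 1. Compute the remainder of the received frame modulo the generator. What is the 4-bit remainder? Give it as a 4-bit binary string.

0000

Modulo-2 division of 100110110011010 by 10111:
  pos 0: 10011 XOR 10111 = 00100
  pos 2: 10001 XOR 10111 = 00110
  pos 4: 11010 XOR 10111 = 01101
  pos 5: 11010 XOR 10111 = 01101
  pos 6: 11011 XOR 10111 = 01100
  pos 7: 11001 XOR 10111 = 01110
  pos 8: 11100 XOR 10111 = 01011
  pos 9: 10111 XOR 10111 = 00000
Remainder = 0000 (zero — the frame passes the CRC check).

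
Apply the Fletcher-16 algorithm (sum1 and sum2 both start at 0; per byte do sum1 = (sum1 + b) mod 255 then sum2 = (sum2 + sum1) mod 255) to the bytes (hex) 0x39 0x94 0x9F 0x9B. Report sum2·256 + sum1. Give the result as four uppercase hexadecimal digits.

Running sums (mod 255):
  after byte 0 (0x39): sum1=57, sum2=57
  after byte 1 (0x94): sum1=205, sum2=7
  after byte 2 (0x9F): sum1=109, sum2=116
  after byte 3 (0x9B): sum1=9, sum2=125
Checksum = sum2·256 + sum1 = 125·256 + 9 = 32009 = 0x7D09.

7D09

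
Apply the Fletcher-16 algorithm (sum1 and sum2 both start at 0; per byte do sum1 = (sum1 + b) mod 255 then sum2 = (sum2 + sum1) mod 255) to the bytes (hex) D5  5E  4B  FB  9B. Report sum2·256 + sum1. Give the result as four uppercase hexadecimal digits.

1C17

Running sums (mod 255):
  after byte 0 (D5): sum1=213, sum2=213
  after byte 1 (5E): sum1=52, sum2=10
  after byte 2 (4B): sum1=127, sum2=137
  after byte 3 (FB): sum1=123, sum2=5
  after byte 4 (9B): sum1=23, sum2=28
Checksum = sum2·256 + sum1 = 28·256 + 23 = 7191 = 0x1C17.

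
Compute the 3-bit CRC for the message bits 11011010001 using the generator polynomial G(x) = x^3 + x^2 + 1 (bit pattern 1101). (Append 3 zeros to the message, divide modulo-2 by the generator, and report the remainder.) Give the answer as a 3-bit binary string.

Append 3 zeros: 11011010001000. Divide by 1101 (XOR where the leading bit is 1):
  pos 0: 1101 XOR 1101 = 0000
  pos 4: 1010 XOR 1101 = 0111
  pos 5: 1110 XOR 1101 = 0011
  pos 7: 1101 XOR 1101 = 0000
Remainder (last 3 bits) = 000. This is the CRC / FCS.

000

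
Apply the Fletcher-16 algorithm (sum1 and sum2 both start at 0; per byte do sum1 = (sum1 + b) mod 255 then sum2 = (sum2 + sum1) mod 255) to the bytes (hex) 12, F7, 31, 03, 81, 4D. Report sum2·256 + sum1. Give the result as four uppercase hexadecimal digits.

Running sums (mod 255):
  after byte 0 (12): sum1=18, sum2=18
  after byte 1 (F7): sum1=10, sum2=28
  after byte 2 (31): sum1=59, sum2=87
  after byte 3 (03): sum1=62, sum2=149
  after byte 4 (81): sum1=191, sum2=85
  after byte 5 (4D): sum1=13, sum2=98
Checksum = sum2·256 + sum1 = 98·256 + 13 = 25101 = 0x620D.

620D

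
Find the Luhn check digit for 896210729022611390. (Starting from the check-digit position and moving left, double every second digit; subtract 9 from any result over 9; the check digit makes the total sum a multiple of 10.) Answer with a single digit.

2

Partial digits right→left: 0 9 3 1 1 6 2 2 0 9 2 7 0 1 2 6 9 8
Double every second digit counting from the check-digit position (so the 1st, 3rd, 5th, ... of the partial from the right).
  doubled (with −9 where >9): 0 6 2 4 0 4 0 4 9 → sum 29
  kept as-is: 9 1 6 2 9 7 1 6 8 → sum 49
Total = 29 + 49 = 78.
Check digit = (10 − (78 mod 10)) mod 10 = 2.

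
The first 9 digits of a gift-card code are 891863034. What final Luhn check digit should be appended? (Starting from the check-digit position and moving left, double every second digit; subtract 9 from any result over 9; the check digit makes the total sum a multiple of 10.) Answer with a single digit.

7

Partial digits right→left: 4 3 0 3 6 8 1 9 8
Double every second digit counting from the check-digit position (so the 1st, 3rd, 5th, ... of the partial from the right).
  doubled (with −9 where >9): 8 0 3 2 7 → sum 20
  kept as-is: 3 3 8 9 → sum 23
Total = 20 + 23 = 43.
Check digit = (10 − (43 mod 10)) mod 10 = 7.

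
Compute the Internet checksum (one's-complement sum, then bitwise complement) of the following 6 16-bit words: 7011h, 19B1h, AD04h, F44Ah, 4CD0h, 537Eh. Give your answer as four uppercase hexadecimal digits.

One's-complement addition (fold any carry out of bit 15 back into bit 0):
  0x7011 + 0x19B1 = 0x089C2
  0x89C2 + 0xAD04 = 0x136C6 → wrap carry → 0x36C7
  0x36C7 + 0xF44A = 0x12B11 → wrap carry → 0x2B12
  0x2B12 + 0x4CD0 = 0x077E2
  0x77E2 + 0x537E = 0x0CB60
One's-complement sum = 0xCB60.
Checksum = ~0xCB60 & 0xFFFF = 0x349F.

349F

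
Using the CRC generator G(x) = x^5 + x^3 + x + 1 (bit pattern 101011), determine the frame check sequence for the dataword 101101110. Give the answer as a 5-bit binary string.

Append 5 zeros: 10110111000000. Divide by 101011 (XOR where the leading bit is 1):
  pos 0: 101101 XOR 101011 = 000110
  pos 3: 110110 XOR 101011 = 011101
  pos 4: 111010 XOR 101011 = 010001
  pos 5: 100010 XOR 101011 = 001001
  pos 7: 100100 XOR 101011 = 001111
Remainder (last 5 bits) = 11110. This is the CRC / FCS.

11110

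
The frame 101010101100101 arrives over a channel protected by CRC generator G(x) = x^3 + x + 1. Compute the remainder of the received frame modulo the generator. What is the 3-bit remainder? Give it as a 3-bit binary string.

000

Modulo-2 division of 101010101100101 by 1011:
  pos 0: 1010 XOR 1011 = 0001
  pos 3: 1101 XOR 1011 = 0110
  pos 4: 1100 XOR 1011 = 0111
  pos 5: 1111 XOR 1011 = 0100
  pos 6: 1001 XOR 1011 = 0010
  pos 8: 1000 XOR 1011 = 0011
  pos 10: 1110 XOR 1011 = 0101
  pos 11: 1011 XOR 1011 = 0000
Remainder = 000 (zero — the frame passes the CRC check).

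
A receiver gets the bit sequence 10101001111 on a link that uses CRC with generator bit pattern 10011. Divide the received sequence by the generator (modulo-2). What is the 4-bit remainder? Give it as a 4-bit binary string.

Modulo-2 division of 10101001111 by 10011:
  pos 0: 10101 XOR 10011 = 00110
  pos 2: 11000 XOR 10011 = 01011
  pos 3: 10111 XOR 10011 = 00100
  pos 5: 10011 XOR 10011 = 00000
Remainder = 0001 (nonzero — an error is detected).

0001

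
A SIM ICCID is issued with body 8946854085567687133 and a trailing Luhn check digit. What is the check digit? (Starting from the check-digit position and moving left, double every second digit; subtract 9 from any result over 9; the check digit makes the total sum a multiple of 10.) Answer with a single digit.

Partial digits right→left: 3 3 1 7 8 6 7 6 5 5 8 0 4 5 8 6 4 9 8
Double every second digit counting from the check-digit position (so the 1st, 3rd, 5th, ... of the partial from the right).
  doubled (with −9 where >9): 6 2 7 5 1 7 8 7 8 7 → sum 58
  kept as-is: 3 7 6 6 5 0 5 6 9 → sum 47
Total = 58 + 47 = 105.
Check digit = (10 − (105 mod 10)) mod 10 = 5.

5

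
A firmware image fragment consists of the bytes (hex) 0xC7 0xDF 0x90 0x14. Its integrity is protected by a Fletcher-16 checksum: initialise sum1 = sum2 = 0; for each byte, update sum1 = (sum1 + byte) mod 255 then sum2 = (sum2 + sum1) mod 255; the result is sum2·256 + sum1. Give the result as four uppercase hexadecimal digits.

Running sums (mod 255):
  after byte 0 (0xC7): sum1=199, sum2=199
  after byte 1 (0xDF): sum1=167, sum2=111
  after byte 2 (0x90): sum1=56, sum2=167
  after byte 3 (0x14): sum1=76, sum2=243
Checksum = sum2·256 + sum1 = 243·256 + 76 = 62284 = 0xF34C.

F34C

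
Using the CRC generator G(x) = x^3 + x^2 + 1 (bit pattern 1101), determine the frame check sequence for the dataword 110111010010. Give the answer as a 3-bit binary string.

111

Append 3 zeros: 110111010010000. Divide by 1101 (XOR where the leading bit is 1):
  pos 0: 1101 XOR 1101 = 0000
  pos 4: 1101 XOR 1101 = 0000
  pos 10: 1000 XOR 1101 = 0101
  pos 11: 1010 XOR 1101 = 0111
Remainder (last 3 bits) = 111. This is the CRC / FCS.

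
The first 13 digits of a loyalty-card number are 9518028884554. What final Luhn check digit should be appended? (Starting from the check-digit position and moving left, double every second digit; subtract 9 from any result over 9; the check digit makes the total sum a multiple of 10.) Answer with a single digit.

4

Partial digits right→left: 4 5 5 4 8 8 8 2 0 8 1 5 9
Double every second digit counting from the check-digit position (so the 1st, 3rd, 5th, ... of the partial from the right).
  doubled (with −9 where >9): 8 1 7 7 0 2 9 → sum 34
  kept as-is: 5 4 8 2 8 5 → sum 32
Total = 34 + 32 = 66.
Check digit = (10 − (66 mod 10)) mod 10 = 4.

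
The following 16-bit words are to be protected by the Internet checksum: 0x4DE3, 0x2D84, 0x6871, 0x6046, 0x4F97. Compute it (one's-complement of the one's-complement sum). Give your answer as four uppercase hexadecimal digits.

One's-complement addition (fold any carry out of bit 15 back into bit 0):
  0x4DE3 + 0x2D84 = 0x07B67
  0x7B67 + 0x6871 = 0x0E3D8
  0xE3D8 + 0x6046 = 0x1441E → wrap carry → 0x441F
  0x441F + 0x4F97 = 0x093B6
One's-complement sum = 0x93B6.
Checksum = ~0x93B6 & 0xFFFF = 0x6C49.

6C49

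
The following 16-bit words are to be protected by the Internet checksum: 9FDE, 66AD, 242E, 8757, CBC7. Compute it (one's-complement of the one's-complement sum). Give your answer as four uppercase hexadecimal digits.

8226

One's-complement addition (fold any carry out of bit 15 back into bit 0):
  0x9FDE + 0x66AD = 0x1068B → wrap carry → 0x068C
  0x068C + 0x242E = 0x02ABA
  0x2ABA + 0x8757 = 0x0B211
  0xB211 + 0xCBC7 = 0x17DD8 → wrap carry → 0x7DD9
One's-complement sum = 0x7DD9.
Checksum = ~0x7DD9 & 0xFFFF = 0x8226.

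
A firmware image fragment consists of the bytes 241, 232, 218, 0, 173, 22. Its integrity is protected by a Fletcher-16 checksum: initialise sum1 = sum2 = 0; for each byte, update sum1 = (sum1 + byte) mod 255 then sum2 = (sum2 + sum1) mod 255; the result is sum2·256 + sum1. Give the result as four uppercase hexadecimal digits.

Running sums (mod 255):
  after byte 0 (241): sum1=241, sum2=241
  after byte 1 (232): sum1=218, sum2=204
  after byte 2 (218): sum1=181, sum2=130
  after byte 3 (0): sum1=181, sum2=56
  after byte 4 (173): sum1=99, sum2=155
  after byte 5 (22): sum1=121, sum2=21
Checksum = sum2·256 + sum1 = 21·256 + 121 = 5497 = 0x1579.

1579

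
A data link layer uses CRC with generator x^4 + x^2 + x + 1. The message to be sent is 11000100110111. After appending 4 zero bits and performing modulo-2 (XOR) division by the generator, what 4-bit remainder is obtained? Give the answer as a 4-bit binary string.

0110

Append 4 zeros: 110001001101110000. Divide by 10111 (XOR where the leading bit is 1):
  pos 0: 11000 XOR 10111 = 01111
  pos 1: 11111 XOR 10111 = 01000
  pos 2: 10000 XOR 10111 = 00111
  pos 4: 11101 XOR 10111 = 01010
  pos 5: 10101 XOR 10111 = 00010
  pos 8: 10011 XOR 10111 = 00100
  pos 10: 10010 XOR 10111 = 00101
  pos 12: 10100 XOR 10111 = 00011
Remainder (last 4 bits) = 0110. This is the CRC / FCS.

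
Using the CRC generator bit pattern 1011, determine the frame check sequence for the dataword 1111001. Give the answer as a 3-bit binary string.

Append 3 zeros: 1111001000. Divide by 1011 (XOR where the leading bit is 1):
  pos 0: 1111 XOR 1011 = 0100
  pos 1: 1000 XOR 1011 = 0011
  pos 3: 1101 XOR 1011 = 0110
  pos 4: 1100 XOR 1011 = 0111
  pos 5: 1110 XOR 1011 = 0101
  pos 6: 1010 XOR 1011 = 0001
Remainder (last 3 bits) = 001. This is the CRC / FCS.

001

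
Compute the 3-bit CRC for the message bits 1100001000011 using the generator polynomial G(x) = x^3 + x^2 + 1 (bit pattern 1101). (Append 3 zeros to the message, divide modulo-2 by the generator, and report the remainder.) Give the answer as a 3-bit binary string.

101

Append 3 zeros: 1100001000011000. Divide by 1101 (XOR where the leading bit is 1):
  pos 0: 1100 XOR 1101 = 0001
  pos 3: 1001 XOR 1101 = 0100
  pos 4: 1000 XOR 1101 = 0101
  pos 5: 1010 XOR 1101 = 0111
  pos 6: 1110 XOR 1101 = 0011
  pos 8: 1101 XOR 1101 = 0000
  pos 12: 1000 XOR 1101 = 0101
Remainder (last 3 bits) = 101. This is the CRC / FCS.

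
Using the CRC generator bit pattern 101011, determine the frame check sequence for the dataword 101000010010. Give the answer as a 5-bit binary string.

Append 5 zeros: 10100001001000000. Divide by 101011 (XOR where the leading bit is 1):
  pos 0: 101000 XOR 101011 = 000011
  pos 4: 110100 XOR 101011 = 011111
  pos 5: 111111 XOR 101011 = 010100
  pos 6: 101000 XOR 101011 = 000011
  pos 10: 110000 XOR 101011 = 011011
  pos 11: 110110 XOR 101011 = 011101
Remainder (last 5 bits) = 11101. This is the CRC / FCS.

11101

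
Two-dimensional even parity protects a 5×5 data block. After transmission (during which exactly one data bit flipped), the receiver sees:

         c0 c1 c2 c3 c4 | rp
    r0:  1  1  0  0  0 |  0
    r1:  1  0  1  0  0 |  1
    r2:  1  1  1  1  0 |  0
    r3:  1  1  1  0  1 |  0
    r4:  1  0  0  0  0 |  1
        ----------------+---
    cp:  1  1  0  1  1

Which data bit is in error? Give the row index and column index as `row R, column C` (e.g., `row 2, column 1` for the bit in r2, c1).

Recompute each row's even parity and compare to rp:
  r0: data parity 0, sent rp 0 → ok
  r1: data parity 0, sent rp 1 → mismatch
  r2: data parity 0, sent rp 0 → ok
  r3: data parity 0, sent rp 0 → ok
  r4: data parity 1, sent rp 1 → ok
Recompute each column's even parity and compare to cp:
  c0: data parity 1, sent cp 1 → ok
  c1: data parity 1, sent cp 1 → ok
  c2: data parity 1, sent cp 0 → mismatch
  c3: data parity 1, sent cp 1 → ok
  c4: data parity 1, sent cp 1 → ok
Exactly one row (r1) and one column (c2) fail → the flipped bit is at their intersection.

row 1, column 2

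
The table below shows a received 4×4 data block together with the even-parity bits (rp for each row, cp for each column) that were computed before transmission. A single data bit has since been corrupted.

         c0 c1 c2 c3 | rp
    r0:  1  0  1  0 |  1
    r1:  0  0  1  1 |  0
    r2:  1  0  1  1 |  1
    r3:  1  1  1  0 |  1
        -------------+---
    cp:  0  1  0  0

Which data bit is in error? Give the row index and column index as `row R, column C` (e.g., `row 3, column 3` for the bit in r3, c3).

Recompute each row's even parity and compare to rp:
  r0: data parity 0, sent rp 1 → mismatch
  r1: data parity 0, sent rp 0 → ok
  r2: data parity 1, sent rp 1 → ok
  r3: data parity 1, sent rp 1 → ok
Recompute each column's even parity and compare to cp:
  c0: data parity 1, sent cp 0 → mismatch
  c1: data parity 1, sent cp 1 → ok
  c2: data parity 0, sent cp 0 → ok
  c3: data parity 0, sent cp 0 → ok
Exactly one row (r0) and one column (c0) fail → the flipped bit is at their intersection.

row 0, column 0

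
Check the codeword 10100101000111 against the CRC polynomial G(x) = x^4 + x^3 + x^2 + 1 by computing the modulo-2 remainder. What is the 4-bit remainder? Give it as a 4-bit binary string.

1000

Modulo-2 division of 10100101000111 by 11101:
  pos 0: 10100 XOR 11101 = 01001
  pos 1: 10011 XOR 11101 = 01110
  pos 2: 11100 XOR 11101 = 00001
  pos 6: 11000 XOR 11101 = 00101
  pos 8: 10111 XOR 11101 = 01010
  pos 9: 10101 XOR 11101 = 01000
Remainder = 1000 (nonzero — an error is detected).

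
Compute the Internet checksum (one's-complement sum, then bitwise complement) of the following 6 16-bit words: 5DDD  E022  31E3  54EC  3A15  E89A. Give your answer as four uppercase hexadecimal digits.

1880

One's-complement addition (fold any carry out of bit 15 back into bit 0):
  0x5DDD + 0xE022 = 0x13DFF → wrap carry → 0x3E00
  0x3E00 + 0x31E3 = 0x06FE3
  0x6FE3 + 0x54EC = 0x0C4CF
  0xC4CF + 0x3A15 = 0x0FEE4
  0xFEE4 + 0xE89A = 0x1E77E → wrap carry → 0xE77F
One's-complement sum = 0xE77F.
Checksum = ~0xE77F & 0xFFFF = 0x1880.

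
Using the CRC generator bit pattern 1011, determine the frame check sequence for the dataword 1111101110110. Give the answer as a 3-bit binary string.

Append 3 zeros: 1111101110110000. Divide by 1011 (XOR where the leading bit is 1):
  pos 0: 1111 XOR 1011 = 0100
  pos 1: 1001 XOR 1011 = 0010
  pos 3: 1001 XOR 1011 = 0010
  pos 5: 1011 XOR 1011 = 0000
  pos 10: 1100 XOR 1011 = 0111
  pos 11: 1110 XOR 1011 = 0101
  pos 12: 1010 XOR 1011 = 0001
Remainder (last 3 bits) = 001. This is the CRC / FCS.

001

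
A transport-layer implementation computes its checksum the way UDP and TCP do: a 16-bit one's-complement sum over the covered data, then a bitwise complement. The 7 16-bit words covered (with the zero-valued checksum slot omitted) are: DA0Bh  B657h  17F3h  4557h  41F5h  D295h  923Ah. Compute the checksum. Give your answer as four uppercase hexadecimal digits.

One's-complement addition (fold any carry out of bit 15 back into bit 0):
  0xDA0B + 0xB657 = 0x19062 → wrap carry → 0x9063
  0x9063 + 0x17F3 = 0x0A856
  0xA856 + 0x4557 = 0x0EDAD
  0xEDAD + 0x41F5 = 0x12FA2 → wrap carry → 0x2FA3
  0x2FA3 + 0xD295 = 0x10238 → wrap carry → 0x0239
  0x0239 + 0x923A = 0x09473
One's-complement sum = 0x9473.
Checksum = ~0x9473 & 0xFFFF = 0x6B8C.

6B8C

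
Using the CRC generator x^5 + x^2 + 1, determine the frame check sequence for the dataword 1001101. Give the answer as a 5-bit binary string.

11011

Append 5 zeros: 100110100000. Divide by 100101 (XOR where the leading bit is 1):
  pos 0: 100110 XOR 100101 = 000011
  pos 4: 111000 XOR 100101 = 011101
  pos 5: 111010 XOR 100101 = 011111
  pos 6: 111110 XOR 100101 = 011011
Remainder (last 5 bits) = 11011. This is the CRC / FCS.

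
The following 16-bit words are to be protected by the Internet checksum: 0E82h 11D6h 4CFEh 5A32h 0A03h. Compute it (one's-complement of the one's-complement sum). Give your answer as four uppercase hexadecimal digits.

One's-complement addition (fold any carry out of bit 15 back into bit 0):
  0x0E82 + 0x11D6 = 0x02058
  0x2058 + 0x4CFE = 0x06D56
  0x6D56 + 0x5A32 = 0x0C788
  0xC788 + 0x0A03 = 0x0D18B
One's-complement sum = 0xD18B.
Checksum = ~0xD18B & 0xFFFF = 0x2E74.

2E74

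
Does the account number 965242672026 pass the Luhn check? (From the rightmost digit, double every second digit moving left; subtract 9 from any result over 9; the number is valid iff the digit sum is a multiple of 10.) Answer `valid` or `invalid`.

From the right, keep odd positions and double even positions (subtract 9 from any doubled value over 9):
  doubled (positions 2,4,...): 4 4 3 8 1 9 → sum 29
  kept (positions 1,3,...): 6 0 7 2 2 6 → sum 23
Total = 52.
52 mod 10 = 2, so the number is invalid.

invalid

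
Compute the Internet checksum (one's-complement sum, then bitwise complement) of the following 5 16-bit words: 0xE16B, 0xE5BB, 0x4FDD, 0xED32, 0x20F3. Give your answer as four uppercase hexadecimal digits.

One's-complement addition (fold any carry out of bit 15 back into bit 0):
  0xE16B + 0xE5BB = 0x1C726 → wrap carry → 0xC727
  0xC727 + 0x4FDD = 0x11704 → wrap carry → 0x1705
  0x1705 + 0xED32 = 0x10437 → wrap carry → 0x0438
  0x0438 + 0x20F3 = 0x0252B
One's-complement sum = 0x252B.
Checksum = ~0x252B & 0xFFFF = 0xDAD4.

DAD4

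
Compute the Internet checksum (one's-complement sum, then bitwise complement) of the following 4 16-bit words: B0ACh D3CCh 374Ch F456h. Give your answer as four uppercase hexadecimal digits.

One's-complement addition (fold any carry out of bit 15 back into bit 0):
  0xB0AC + 0xD3CC = 0x18478 → wrap carry → 0x8479
  0x8479 + 0x374C = 0x0BBC5
  0xBBC5 + 0xF456 = 0x1B01B → wrap carry → 0xB01C
One's-complement sum = 0xB01C.
Checksum = ~0xB01C & 0xFFFF = 0x4FE3.

4FE3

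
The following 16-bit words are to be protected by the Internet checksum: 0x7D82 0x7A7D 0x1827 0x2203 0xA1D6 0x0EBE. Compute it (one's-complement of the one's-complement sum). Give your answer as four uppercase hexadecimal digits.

1D41

One's-complement addition (fold any carry out of bit 15 back into bit 0):
  0x7D82 + 0x7A7D = 0x0F7FF
  0xF7FF + 0x1827 = 0x11026 → wrap carry → 0x1027
  0x1027 + 0x2203 = 0x0322A
  0x322A + 0xA1D6 = 0x0D400
  0xD400 + 0x0EBE = 0x0E2BE
One's-complement sum = 0xE2BE.
Checksum = ~0xE2BE & 0xFFFF = 0x1D41.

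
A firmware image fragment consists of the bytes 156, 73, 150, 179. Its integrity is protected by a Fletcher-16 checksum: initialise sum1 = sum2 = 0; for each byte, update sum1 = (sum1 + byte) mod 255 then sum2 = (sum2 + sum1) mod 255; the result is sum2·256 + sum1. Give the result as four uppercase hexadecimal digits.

2F30

Running sums (mod 255):
  after byte 0 (156): sum1=156, sum2=156
  after byte 1 (73): sum1=229, sum2=130
  after byte 2 (150): sum1=124, sum2=254
  after byte 3 (179): sum1=48, sum2=47
Checksum = sum2·256 + sum1 = 47·256 + 48 = 12080 = 0x2F30.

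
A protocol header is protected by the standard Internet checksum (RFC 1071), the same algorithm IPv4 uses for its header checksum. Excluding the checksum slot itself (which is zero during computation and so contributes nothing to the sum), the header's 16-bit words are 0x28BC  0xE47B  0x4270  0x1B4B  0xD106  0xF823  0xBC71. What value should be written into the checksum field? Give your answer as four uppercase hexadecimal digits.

One's-complement addition (fold any carry out of bit 15 back into bit 0):
  0x28BC + 0xE47B = 0x10D37 → wrap carry → 0x0D38
  0x0D38 + 0x4270 = 0x04FA8
  0x4FA8 + 0x1B4B = 0x06AF3
  0x6AF3 + 0xD106 = 0x13BF9 → wrap carry → 0x3BFA
  0x3BFA + 0xF823 = 0x1341D → wrap carry → 0x341E
  0x341E + 0xBC71 = 0x0F08F
One's-complement sum = 0xF08F.
Checksum = ~0xF08F & 0xFFFF = 0x0F70.

0F70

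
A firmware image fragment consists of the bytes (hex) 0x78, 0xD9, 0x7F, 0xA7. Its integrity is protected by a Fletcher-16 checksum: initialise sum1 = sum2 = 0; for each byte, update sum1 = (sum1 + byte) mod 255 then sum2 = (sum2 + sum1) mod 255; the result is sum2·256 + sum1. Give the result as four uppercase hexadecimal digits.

1679

Running sums (mod 255):
  after byte 0 (0x78): sum1=120, sum2=120
  after byte 1 (0xD9): sum1=82, sum2=202
  after byte 2 (0x7F): sum1=209, sum2=156
  after byte 3 (0xA7): sum1=121, sum2=22
Checksum = sum2·256 + sum1 = 22·256 + 121 = 5753 = 0x1679.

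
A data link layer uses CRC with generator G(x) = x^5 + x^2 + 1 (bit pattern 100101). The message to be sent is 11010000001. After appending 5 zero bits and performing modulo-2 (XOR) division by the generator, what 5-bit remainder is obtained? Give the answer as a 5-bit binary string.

01001

Append 5 zeros: 1101000000100000. Divide by 100101 (XOR where the leading bit is 1):
  pos 0: 110100 XOR 100101 = 010001
  pos 1: 100010 XOR 100101 = 000111
  pos 4: 111000 XOR 100101 = 011101
  pos 5: 111011 XOR 100101 = 011110
  pos 6: 111100 XOR 100101 = 011001
  pos 7: 110010 XOR 100101 = 010111
  pos 8: 101110 XOR 100101 = 001011
  pos 10: 101100 XOR 100101 = 001001
Remainder (last 5 bits) = 01001. This is the CRC / FCS.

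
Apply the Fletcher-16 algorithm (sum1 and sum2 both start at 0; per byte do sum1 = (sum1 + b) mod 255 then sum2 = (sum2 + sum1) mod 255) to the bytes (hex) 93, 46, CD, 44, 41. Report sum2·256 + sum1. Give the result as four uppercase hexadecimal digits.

Running sums (mod 255):
  after byte 0 (93): sum1=147, sum2=147
  after byte 1 (46): sum1=217, sum2=109
  after byte 2 (CD): sum1=167, sum2=21
  after byte 3 (44): sum1=235, sum2=1
  after byte 4 (41): sum1=45, sum2=46
Checksum = sum2·256 + sum1 = 46·256 + 45 = 11821 = 0x2E2D.

2E2D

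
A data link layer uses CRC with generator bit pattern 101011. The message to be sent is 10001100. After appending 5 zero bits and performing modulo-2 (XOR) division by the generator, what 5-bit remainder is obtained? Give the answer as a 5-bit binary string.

10011

Append 5 zeros: 1000110000000. Divide by 101011 (XOR where the leading bit is 1):
  pos 0: 100011 XOR 101011 = 001000
  pos 2: 100000 XOR 101011 = 001011
  pos 4: 101100 XOR 101011 = 000111
  pos 7: 111000 XOR 101011 = 010011
Remainder (last 5 bits) = 10011. This is the CRC / FCS.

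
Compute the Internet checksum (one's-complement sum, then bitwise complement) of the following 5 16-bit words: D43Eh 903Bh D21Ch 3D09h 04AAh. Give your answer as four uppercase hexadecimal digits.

87B5

One's-complement addition (fold any carry out of bit 15 back into bit 0):
  0xD43E + 0x903B = 0x16479 → wrap carry → 0x647A
  0x647A + 0xD21C = 0x13696 → wrap carry → 0x3697
  0x3697 + 0x3D09 = 0x073A0
  0x73A0 + 0x04AA = 0x0784A
One's-complement sum = 0x784A.
Checksum = ~0x784A & 0xFFFF = 0x87B5.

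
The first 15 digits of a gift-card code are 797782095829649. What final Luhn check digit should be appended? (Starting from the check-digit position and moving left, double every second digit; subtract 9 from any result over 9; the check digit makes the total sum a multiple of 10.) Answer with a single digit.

Partial digits right→left: 9 4 6 9 2 8 5 9 0 2 8 7 7 9 7
Double every second digit counting from the check-digit position (so the 1st, 3rd, 5th, ... of the partial from the right).
  doubled (with −9 where >9): 9 3 4 1 0 7 5 5 → sum 34
  kept as-is: 4 9 8 9 2 7 9 → sum 48
Total = 34 + 48 = 82.
Check digit = (10 − (82 mod 10)) mod 10 = 8.

8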